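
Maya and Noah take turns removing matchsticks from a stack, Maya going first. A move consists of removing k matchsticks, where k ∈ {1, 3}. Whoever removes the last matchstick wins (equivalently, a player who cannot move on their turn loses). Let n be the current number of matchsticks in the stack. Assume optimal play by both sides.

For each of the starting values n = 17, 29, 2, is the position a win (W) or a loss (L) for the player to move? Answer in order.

17: W, 29: W, 2: L

Classify positions by backward induction: terminal positions (no move available) are L. From any other position, the mover wins iff some move reaches an L.
n=0: no move → L
n=1: can move to 0, which is L ⇒ W
n=2: the only move is to 1(W), a W ⇒ L
n=3: can move to 2, which is L ⇒ W
n=4: moves to 3(W), 1(W); every one is W ⇒ L
n=5: can move to 4, which is L ⇒ W
n=6: moves to 5(W), 3(W); every one is W ⇒ L
n=7: can move to 6, which is L ⇒ W
n=8: moves to 7(W), 5(W); every one is W ⇒ L
n=9: can move to 8, which is L ⇒ W
n=10: moves to 9(W), 7(W); every one is W ⇒ L
n=11: can move to 10, which is L ⇒ W
n=12: moves to 11(W), 9(W); every one is W ⇒ L
n=13: can move to 12, which is L ⇒ W
n=14: moves to 13(W), 11(W); every one is W ⇒ L
n=15: can move to 14, which is L ⇒ W
n=16: moves to 15(W), 13(W); every one is W ⇒ L
n=17: can move to 16, which is L ⇒ W
n=18: moves to 17(W), 15(W); every one is W ⇒ L
n=19: can move to 18, which is L ⇒ W
n=20: moves to 19(W), 17(W); every one is W ⇒ L
n=21: can move to 20, which is L ⇒ W
n=22: moves to 21(W), 19(W); every one is W ⇒ L
n=23: can move to 22, which is L ⇒ W
n=24: moves to 23(W), 21(W); every one is W ⇒ L
n=25: can move to 24, which is L ⇒ W
n=26: moves to 25(W), 23(W); every one is W ⇒ L
n=27: can move to 26, which is L ⇒ W
n=28: moves to 27(W), 25(W); every one is W ⇒ L
n=29: can move to 28, which is L ⇒ W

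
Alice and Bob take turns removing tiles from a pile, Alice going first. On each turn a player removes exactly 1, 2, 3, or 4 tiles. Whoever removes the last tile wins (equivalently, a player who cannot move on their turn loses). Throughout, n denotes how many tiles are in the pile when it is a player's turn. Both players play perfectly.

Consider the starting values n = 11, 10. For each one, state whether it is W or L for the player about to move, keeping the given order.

11: W, 10: L

Work bottom-up. With no move the player to move loses. Otherwise the position is W if at least one move leads to an L position for the opponent, and L if every move leads to a W.
n=0: no move → L
n=1: can move to 0, which is L ⇒ W
n=2: can move to 0, which is L ⇒ W
n=3: can move to 0, which is L ⇒ W
n=4: can move to 0, which is L ⇒ W
n=5: moves to 4(W), 3(W), 2(W), 1(W); every one is W ⇒ L
n=6: can move to 5, which is L ⇒ W
n=7: can move to 5, which is L ⇒ W
n=8: can move to 5, which is L ⇒ W
n=9: can move to 5, which is L ⇒ W
n=10: moves to 9(W), 8(W), 7(W), 6(W); every one is W ⇒ L
n=11: can move to 10, which is L ⇒ W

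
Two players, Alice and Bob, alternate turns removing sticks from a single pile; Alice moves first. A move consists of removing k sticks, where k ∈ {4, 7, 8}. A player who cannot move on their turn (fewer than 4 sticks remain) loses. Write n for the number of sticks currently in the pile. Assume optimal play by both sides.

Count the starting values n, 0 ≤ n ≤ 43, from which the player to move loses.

16

Positions with no move are L. A position that does have a move is losing for the player to move precisely when every available move leads to a winning position for the opponent. Fill in the labels:
n=0: no move → L
n=1: no move → L
n=2: no move → L
n=3: no move → L
n=4: reaches L-position 0 → W
n=5: reaches L-position 1 → W
n=6: reaches L-position 2 → W
n=7: reaches L-position 3 → W
n=8: reaches L-position 1 → W
n=9: reaches L-position 2 → W
n=10: reaches L-position 3 → W
n=11: reaches L-position 3 → W
n=12: only reaches 8(W), 5(W), 4(W), all W → L
n=13: only reaches 9(W), 6(W), 5(W), all W → L
n=14: only reaches 10(W), 7(W), 6(W), all W → L
n=15: only reaches 11(W), 8(W), 7(W), all W → L
n=16: reaches L-position 12 → W
n=17: reaches L-position 13 → W
n=18: reaches L-position 14 → W
n=19: reaches L-position 15 → W
n=20: reaches L-position 13 → W
n=21: reaches L-position 14 → W
n=22: reaches L-position 15 → W
n=23: reaches L-position 15 → W
n=24: only reaches 20(W), 17(W), 16(W), all W → L
n=25: only reaches 21(W), 18(W), 17(W), all W → L
n=26: only reaches 22(W), 19(W), 18(W), all W → L
n=27: only reaches 23(W), 20(W), 19(W), all W → L
n=28: reaches L-position 24 → W
n=29: reaches L-position 25 → W
n=30: reaches L-position 26 → W
n=31: reaches L-position 27 → W
n=32: reaches L-position 25 → W
n=33: reaches L-position 26 → W
n=34: reaches L-position 27 → W
n=35: reaches L-position 27 → W
n=36: only reaches 32(W), 29(W), 28(W), all W → L
n=37: only reaches 33(W), 30(W), 29(W), all W → L
n=38: only reaches 34(W), 31(W), 30(W), all W → L
n=39: only reaches 35(W), 32(W), 31(W), all W → L
n=40: reaches L-position 36 → W
n=41: reaches L-position 37 → W
n=42: reaches L-position 38 → W
n=43: reaches L-position 39 → W
L entries with 0 ≤ n ≤ 43: n = 0, 1, 2, 3, 12, 13, 14, 15, 24, 25, 26, 27, 36, 37, 38, 39; that makes 16.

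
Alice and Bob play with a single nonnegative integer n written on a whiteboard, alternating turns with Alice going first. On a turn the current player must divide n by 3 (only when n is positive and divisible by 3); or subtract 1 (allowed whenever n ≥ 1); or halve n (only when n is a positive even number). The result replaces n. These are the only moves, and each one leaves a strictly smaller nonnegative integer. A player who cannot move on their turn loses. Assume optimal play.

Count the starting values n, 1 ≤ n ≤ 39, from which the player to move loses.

14

Use the standard recursion: the mover loses at a terminal position; elsewhere, the mover wins exactly when some move hands the opponent an L position.
n=0: no move → L
n=1: →0(L), so W
n=2: →1(W) only, which is W, so L
n=3: →2(L), so W
n=4: →2(L), so W
n=5: →4(W) only, which is W, so L
n=6: →2(L), so W
n=7: →6(W) only, which is W, so L
n=8: →7(L), so W
n=9: →3(W), 8(W) — all W, so L
n=10: →5(L), so W
n=11: →10(W) only, which is W, so L
n=12: →11(L), so W
n=13: →12(W) only, which is W, so L
n=14: →7(L), so W
n=15: →5(L), so W
n=16: →8(W), 15(W) — all W, so L
n=17: →16(L), so W
n=18: →9(L), so W
n=19: →18(W) only, which is W, so L
n=20: →19(L), so W
n=21: →7(L), so W
n=22: →11(L), so W
n=23: →22(W) only, which is W, so L
n=24: →23(L), so W
n=25: →24(W) only, which is W, so L
n=26: →13(L), so W
n=27: →9(L), so W
n=28: →14(W), 27(W) — all W, so L
n=29: →28(L), so W
n=30: →10(W), 15(W), 29(W) — all W, so L
n=31: →30(L), so W
n=32: →16(L), so W
n=33: →11(L), so W
n=34: →17(W), 33(W) — all W, so L
n=35: →34(L), so W
n=36: →12(W), 18(W), 35(W) — all W, so L
n=37: →36(L), so W
n=38: →19(L), so W
n=39: →13(L), so W
L entries with 1 ≤ n ≤ 39 (n=0 is outside the asked range and is not counted): n = 2, 5, 7, 9, 11, 13, 16, 19, 23, 25, 28, 30, 34, 36; that makes 14.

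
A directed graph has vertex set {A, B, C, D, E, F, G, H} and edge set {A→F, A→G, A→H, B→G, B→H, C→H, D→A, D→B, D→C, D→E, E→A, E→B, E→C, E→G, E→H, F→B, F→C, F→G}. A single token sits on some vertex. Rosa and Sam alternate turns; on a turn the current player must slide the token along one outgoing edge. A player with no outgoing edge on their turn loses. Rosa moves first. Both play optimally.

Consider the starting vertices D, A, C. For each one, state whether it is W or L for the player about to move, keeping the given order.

Work bottom-up. With no move the player to move loses. Otherwise the position is W if at least one move leads to an L position for the opponent, and L if every move leads to a W.
Every edge goes from a vertex to one that appears earlier in the order H, G, C, B, F, A, E, D, so processing vertices in that order labels each vertex after all of its successors.
H: no outgoing edge → L
G: no outgoing edge → L
C: →H(L), so W
B: →G(L), so W
F: →G(L), so W
A: →G(L), so W
E: →G(L), so W
D: →E(W), A(W), B(W), C(W) — all W, so L

D: L, A: W, C: W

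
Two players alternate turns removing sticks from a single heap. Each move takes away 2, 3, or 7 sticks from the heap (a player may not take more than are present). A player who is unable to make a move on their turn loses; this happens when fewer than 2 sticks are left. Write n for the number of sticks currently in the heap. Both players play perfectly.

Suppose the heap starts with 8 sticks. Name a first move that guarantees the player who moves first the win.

Remove 2, leaving 6.

Work bottom-up. With no move the player to move loses. Otherwise the position is W if at least one move leads to an L position for the opponent, and L if every move leads to a W.
n=0: no move → L
n=1: no move → L
n=2: reaches L-position 0 → W
n=3: reaches L-position 1 → W
n=4: reaches L-position 1 → W
n=5: only reaches 3(W), 2(W), all W → L
n=6: only reaches 4(W), 3(W), all W → L
n=7: reaches L-position 5 → W
n=8: reaches L-position 6 → W
From 8, the L positions reachable in one move are: 6, 5, 1. Any move reaching one of these is winning.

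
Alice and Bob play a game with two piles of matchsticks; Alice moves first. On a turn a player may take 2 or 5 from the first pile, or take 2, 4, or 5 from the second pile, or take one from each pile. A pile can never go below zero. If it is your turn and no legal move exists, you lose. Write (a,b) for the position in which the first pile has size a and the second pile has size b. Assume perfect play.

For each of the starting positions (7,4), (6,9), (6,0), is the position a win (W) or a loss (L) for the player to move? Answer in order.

Use the standard recursion: the mover loses at a terminal position; elsewhere, the mover wins exactly when some move hands the opponent an L position.
No move ever increases a pile, so every position that can arise here has a ≤ 7 and b ≤ 9; it is enough to label the cells with 0 ≤ a ≤ 7 and 0 ≤ b ≤ 9.
Every move lowers a or b (never raises either), so fill the grid row by row in increasing a, and left to right within a row: each cell's successors are then already labelled.
      b=0  b=1  b=2  b=3  b=4  b=5  b=6  b=7  b=8  b=9
a=0:    L    L    W    W    W    W    W    L    L    W
a=1:    L    W    W    L    W    W    L    W    W    W
a=2:    W    W    L    L    W    W    W    W    W    L
a=3:    W    L    L    W    W    W    W    W    L    L
a=4:    L    L    W    W    W    W    W    L    L    W
a=5:    W    W    W    L    L    W    W    W    W    W
a=6:    W    W    L    W    W    W    W    W    W    L
a=7:    L    L    W    W    W    W    W    L    L    W
Cells with no legal move (terminal, hence L): (0,0), (0,1), (1,0).
The remaining L cells, each justified by listing all of its moves:
(0,7): →(0,5)(W), (0,3)(W), (0,2)(W) — all W, so L
(0,8): →(0,6)(W), (0,4)(W), (0,3)(W) — all W, so L
(1,3): →(1,1)(W), (0,2)(W) — all W, so L
(1,6): →(1,4)(W), (1,2)(W), (1,1)(W), (0,5)(W) — all W, so L
(2,2): →(0,2)(W), (2,0)(W), (1,1)(W) — all W, so L
(2,3): →(0,3)(W), (2,1)(W), (1,2)(W) — all W, so L
(2,9): →(0,9)(W), (2,7)(W), (2,5)(W), (2,4)(W), (1,8)(W) — all W, so L
(3,1): →(1,1)(W), (2,0)(W) — all W, so L
(3,2): →(1,2)(W), (3,0)(W), (2,1)(W) — all W, so L
(3,8): →(1,8)(W), (3,6)(W), (3,4)(W), (3,3)(W), (2,7)(W) — all W, so L
(3,9): →(1,9)(W), (3,7)(W), (3,5)(W), (3,4)(W), (2,8)(W) — all W, so L
(4,0): →(2,0)(W) only, which is W, so L
(4,1): →(2,1)(W), (3,0)(W) — all W, so L
(4,7): →(2,7)(W), (4,5)(W), (4,3)(W), (4,2)(W), (3,6)(W) — all W, so L
(4,8): →(2,8)(W), (4,6)(W), (4,4)(W), (4,3)(W), (3,7)(W) — all W, so L
(5,3): →(3,3)(W), (0,3)(W), (5,1)(W), (4,2)(W) — all W, so L
(5,4): →(3,4)(W), (0,4)(W), (5,2)(W), (5,0)(W), (4,3)(W) — all W, so L
(6,2): →(4,2)(W), (1,2)(W), (6,0)(W), (5,1)(W) — all W, so L
(6,9): →(4,9)(W), (1,9)(W), (6,7)(W), (6,5)(W), (6,4)(W), (5,8)(W) — all W, so L
(7,0): →(5,0)(W), (2,0)(W) — all W, so L
(7,1): →(5,1)(W), (2,1)(W), (6,0)(W) — all W, so L
(7,7): →(5,7)(W), (2,7)(W), (7,5)(W), (7,3)(W), (7,2)(W), (6,6)(W) — all W, so L
(7,8): →(5,8)(W), (2,8)(W), (7,6)(W), (7,4)(W), (7,3)(W), (6,7)(W) — all W, so L
Every other cell has at least one move into one of the L cells above, so it is W.
(7,4): the move to (5,4) reaches an L cell, so W
(6,9): one of the L cells justified above, so L
(6,0): the move to (4,0) reaches an L cell, so W

(7,4): W, (6,9): L, (6,0): W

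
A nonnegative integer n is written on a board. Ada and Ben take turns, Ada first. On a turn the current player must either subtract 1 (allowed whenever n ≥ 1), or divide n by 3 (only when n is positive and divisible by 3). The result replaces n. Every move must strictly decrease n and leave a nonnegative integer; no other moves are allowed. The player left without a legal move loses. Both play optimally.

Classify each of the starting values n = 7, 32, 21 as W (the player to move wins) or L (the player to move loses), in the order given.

Compute win/loss labels from the base case upward. A position with no move is L. Any other position is W if it can reach an L in one move, else L.
n=0: no move → L
n=1: W (go to 0, an L position)
n=2: L (sole option 1(W) is W)
n=3: W (go to 2, an L position)
n=4: L (sole option 3(W) is W)
n=5: W (go to 4, an L position)
n=6: W (go to 2, an L position)
n=7: L (sole option 6(W) is W)
n=8: W (go to 7, an L position)
n=9: L (options 3(W), 8(W) are all W)
n=10: W (go to 9, an L position)
n=11: L (sole option 10(W) is W)
n=12: W (go to 4, an L position)
n=13: L (sole option 12(W) is W)
n=14: W (go to 13, an L position)
n=15: L (options 5(W), 14(W) are all W)
n=16: W (go to 15, an L position)
n=17: L (sole option 16(W) is W)
n=18: W (go to 17, an L position)
n=19: L (sole option 18(W) is W)
n=20: W (go to 19, an L position)
n=21: W (go to 7, an L position)
n=22: L (sole option 21(W) is W)
n=23: W (go to 22, an L position)
n=24: L (options 8(W), 23(W) are all W)
n=25: W (go to 24, an L position)
n=26: L (sole option 25(W) is W)
n=27: W (go to 9, an L position)
n=28: L (sole option 27(W) is W)
n=29: W (go to 28, an L position)
n=30: L (options 10(W), 29(W) are all W)
n=31: W (go to 30, an L position)
n=32: L (sole option 31(W) is W)

7: L, 32: L, 21: W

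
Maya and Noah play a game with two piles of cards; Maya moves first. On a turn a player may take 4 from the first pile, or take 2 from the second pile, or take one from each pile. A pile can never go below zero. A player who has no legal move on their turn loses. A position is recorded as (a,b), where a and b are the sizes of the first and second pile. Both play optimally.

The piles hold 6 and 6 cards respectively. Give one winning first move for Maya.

Move to (2,6).

Compute win/loss labels from the base case upward. A position with no move is L. Any other position is W if it can reach an L in one move, else L.
No move ever increases a pile, so every position that can arise here has a ≤ 6 and b ≤ 6; it is enough to label the cells with 0 ≤ a ≤ 6 and 0 ≤ b ≤ 6.
Every move lowers a or b (never raises either), so fill the grid row by row in increasing a, and left to right within a row: each cell's successors are then already labelled.
      b=0  b=1  b=2  b=3  b=4  b=5  b=6
a=0:    L    L    W    W    L    L    W
a=1:    L    W    W    L    L    W    W
a=2:    L    W    W    L    W    W    L
a=3:    L    W    W    L    W    W    L
a=4:    W    W    L    L    W    W    L
a=5:    W    L    L    W    W    L    L
a=6:    W    L    W    W    L    L    W
Cells with no legal move (terminal, hence L): (0,0), (0,1), (1,0), (2,0), (3,0).
The remaining L cells, each justified by listing all of its moves:
(0,4): →(0,2)(W) only, which is W, so L
(0,5): →(0,3)(W) only, which is W, so L
(1,3): →(1,1)(W), (0,2)(W) — all W, so L
(1,4): →(1,2)(W), (0,3)(W) — all W, so L
(2,3): →(2,1)(W), (1,2)(W) — all W, so L
(2,6): →(2,4)(W), (1,5)(W) — all W, so L
(3,3): →(3,1)(W), (2,2)(W) — all W, so L
(3,6): →(3,4)(W), (2,5)(W) — all W, so L
(4,2): →(0,2)(W), (4,0)(W), (3,1)(W) — all W, so L
(4,3): →(0,3)(W), (4,1)(W), (3,2)(W) — all W, so L
(4,6): →(0,6)(W), (4,4)(W), (3,5)(W) — all W, so L
(5,1): →(1,1)(W), (4,0)(W) — all W, so L
(5,2): →(1,2)(W), (5,0)(W), (4,1)(W) — all W, so L
(5,5): →(1,5)(W), (5,3)(W), (4,4)(W) — all W, so L
(5,6): →(1,6)(W), (5,4)(W), (4,5)(W) — all W, so L
(6,1): →(2,1)(W), (5,0)(W) — all W, so L
(6,4): →(2,4)(W), (6,2)(W), (5,3)(W) — all W, so L
(6,5): →(2,5)(W), (6,3)(W), (5,4)(W) — all W, so L
Every other cell has at least one move into one of the L cells above, so it is W.
From (6,6), the L positions reachable in one move are: (2,6), (6,4), (5,5). Any move reaching one of these is winning.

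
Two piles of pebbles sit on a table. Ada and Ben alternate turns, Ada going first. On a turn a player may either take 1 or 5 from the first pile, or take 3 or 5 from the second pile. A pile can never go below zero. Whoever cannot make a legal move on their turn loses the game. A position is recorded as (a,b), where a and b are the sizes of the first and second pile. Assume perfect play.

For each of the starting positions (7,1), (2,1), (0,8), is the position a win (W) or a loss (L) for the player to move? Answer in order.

Build the W/L table. Terminal = L. A non-terminal position is W if it has a move to some L; otherwise it is L.
No move ever increases a pile, so every position that can arise here has a ≤ 7 and b ≤ 8; it is enough to label the cells with 0 ≤ a ≤ 7 and 0 ≤ b ≤ 8.
Every move lowers a or b (never raises either), so fill the grid row by row in increasing a, and left to right within a row: each cell's successors are then already labelled.
      b=0  b=1  b=2  b=3  b=4  b=5  b=6  b=7  b=8
a=0:    L    L    L    W    W    W    W    W    L
a=1:    W    W    W    L    L    L    W    W    W
a=2:    L    L    L    W    W    W    W    W    L
a=3:    W    W    W    L    L    L    W    W    W
a=4:    L    L    L    W    W    W    W    W    L
a=5:    W    W    W    L    L    L    W    W    W
a=6:    L    L    L    W    W    W    W    W    L
a=7:    W    W    W    L    L    L    W    W    W
Cells with no legal move (terminal, hence L): (0,0), (0,1), (0,2).
The remaining L cells, each justified by listing all of its moves:
(0,8): moves to (0,5)(W), (0,3)(W); every one is W ⇒ L
(1,3): moves to (0,3)(W), (1,0)(W); every one is W ⇒ L
(1,4): moves to (0,4)(W), (1,1)(W); every one is W ⇒ L
(1,5): moves to (0,5)(W), (1,2)(W), (1,0)(W); every one is W ⇒ L
(2,0): the only move is to (1,0)(W), a W ⇒ L
(2,1): the only move is to (1,1)(W), a W ⇒ L
(2,2): the only move is to (1,2)(W), a W ⇒ L
(2,8): moves to (1,8)(W), (2,5)(W), (2,3)(W); every one is W ⇒ L
(3,3): moves to (2,3)(W), (3,0)(W); every one is W ⇒ L
(3,4): moves to (2,4)(W), (3,1)(W); every one is W ⇒ L
(3,5): moves to (2,5)(W), (3,2)(W), (3,0)(W); every one is W ⇒ L
(4,0): the only move is to (3,0)(W), a W ⇒ L
(4,1): the only move is to (3,1)(W), a W ⇒ L
(4,2): the only move is to (3,2)(W), a W ⇒ L
(4,8): moves to (3,8)(W), (4,5)(W), (4,3)(W); every one is W ⇒ L
(5,3): moves to (4,3)(W), (0,3)(W), (5,0)(W); every one is W ⇒ L
(5,4): moves to (4,4)(W), (0,4)(W), (5,1)(W); every one is W ⇒ L
(5,5): moves to (4,5)(W), (0,5)(W), (5,2)(W), (5,0)(W); every one is W ⇒ L
(6,0): moves to (5,0)(W), (1,0)(W); every one is W ⇒ L
(6,1): moves to (5,1)(W), (1,1)(W); every one is W ⇒ L
(6,2): moves to (5,2)(W), (1,2)(W); every one is W ⇒ L
(6,8): moves to (5,8)(W), (1,8)(W), (6,5)(W), (6,3)(W); every one is W ⇒ L
(7,3): moves to (6,3)(W), (2,3)(W), (7,0)(W); every one is W ⇒ L
(7,4): moves to (6,4)(W), (2,4)(W), (7,1)(W); every one is W ⇒ L
(7,5): moves to (6,5)(W), (2,5)(W), (7,2)(W), (7,0)(W); every one is W ⇒ L
Every other cell has at least one move into one of the L cells above, so it is W.
(7,1): the move to (6,1) reaches an L cell, so W
(2,1): one of the L cells justified above, so L
(0,8): one of the L cells justified above, so L

(7,1): W, (2,1): L, (0,8): L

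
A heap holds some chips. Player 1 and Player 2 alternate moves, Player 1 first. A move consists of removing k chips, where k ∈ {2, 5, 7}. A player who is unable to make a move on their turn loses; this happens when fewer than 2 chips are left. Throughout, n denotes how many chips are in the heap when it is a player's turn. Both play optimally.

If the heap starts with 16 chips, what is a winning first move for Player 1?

Remove 2, leaving 14.

Classify positions by backward induction: terminal positions (no move available) are L. From any other position, the mover wins iff some move reaches an L.
n=0: no move → L
n=1: no move → L
n=2: reaches L-position 0 → W
n=3: reaches L-position 1 → W
n=4: only reaches 2(W), which is W → L
n=5: reaches L-position 0 → W
n=6: reaches L-position 4 → W
n=7: reaches L-position 0 → W
n=8: reaches L-position 1 → W
n=9: reaches L-position 4 → W
n=10: only reaches 8(W), 5(W), 3(W), all W → L
n=11: reaches L-position 4 → W
n=12: reaches L-position 10 → W
n=13: only reaches 11(W), 8(W), 6(W), all W → L
n=14: only reaches 12(W), 9(W), 7(W), all W → L
n=15: reaches L-position 13 → W
n=16: reaches L-position 14 → W
From 16, the L positions reachable in one move are: 14.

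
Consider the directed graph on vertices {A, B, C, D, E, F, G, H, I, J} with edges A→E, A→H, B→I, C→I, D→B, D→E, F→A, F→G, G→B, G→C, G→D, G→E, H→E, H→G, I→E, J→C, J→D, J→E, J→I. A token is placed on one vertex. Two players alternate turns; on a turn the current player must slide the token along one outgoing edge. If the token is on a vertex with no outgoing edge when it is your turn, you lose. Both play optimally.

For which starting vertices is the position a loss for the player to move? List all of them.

B, C, E, F

Work bottom-up. With no move the player to move loses. Otherwise the position is W if at least one move leads to an L position for the opponent, and L if every move leads to a W.
Every edge goes from a vertex to one that appears earlier in the order E, I, B, D, C, J, G, H, A, F, so processing vertices in that order labels each vertex after all of its successors.
E: no outgoing edge → L
I: can move to E, which is L ⇒ W
B: the only move is to I(W), a W ⇒ L
D: can move to B, which is L ⇒ W
C: the only move is to I(W), a W ⇒ L
J: can move to C, which is L ⇒ W
G: can move to C, which is L ⇒ W
H: can move to E, which is L ⇒ W
A: can move to E, which is L ⇒ W
F: moves to A(W), G(W); every one is W ⇒ L
Reading off the rows marked L gives the requested list; there are 4 such vertices.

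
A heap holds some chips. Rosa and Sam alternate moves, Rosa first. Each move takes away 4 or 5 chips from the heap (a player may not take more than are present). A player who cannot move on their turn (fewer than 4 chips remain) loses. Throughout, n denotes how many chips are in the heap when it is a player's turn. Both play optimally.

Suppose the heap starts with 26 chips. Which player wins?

Build the W/L table. Terminal = L. A non-terminal position is W if it has a move to some L; otherwise it is L.
n=0: no move → L
n=1: no move → L
n=2: no move → L
n=3: no move → L
n=4: →0(L), so W
n=5: →1(L), so W
n=6: →2(L), so W
n=7: →3(L), so W
n=8: →3(L), so W
n=9: →5(W), 4(W) — all W, so L
n=10: →6(W), 5(W) — all W, so L
n=11: →7(W), 6(W) — all W, so L
n=12: →8(W), 7(W) — all W, so L
n=13: →9(L), so W
n=14: →10(L), so W
n=15: →11(L), so W
n=16: →12(L), so W
n=17: →12(L), so W
n=18: →14(W), 13(W) — all W, so L
n=19: →15(W), 14(W) — all W, so L
n=20: →16(W), 15(W) — all W, so L
n=21: →17(W), 16(W) — all W, so L
n=22: →18(L), so W
n=23: →19(L), so W
n=24: →20(L), so W
n=25: →21(L), so W
n=26: →21(L), so W
From 26 Rosa can remove 5, leaving 21, reaching an L position.

Rosa wins.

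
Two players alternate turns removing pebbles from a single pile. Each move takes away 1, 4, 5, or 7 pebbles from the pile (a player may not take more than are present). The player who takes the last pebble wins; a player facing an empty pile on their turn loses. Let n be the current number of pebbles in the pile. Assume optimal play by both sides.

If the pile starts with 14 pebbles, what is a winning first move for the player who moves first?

Build the W/L table. Terminal = L. A non-terminal position is W if it has a move to some L; otherwise it is L.
n=0: no move → L
n=1: W (go to 0, an L position)
n=2: L (sole option 1(W) is W)
n=3: W (go to 2, an L position)
n=4: W (go to 0, an L position)
n=5: W (go to 0, an L position)
n=6: W (go to 2, an L position)
n=7: W (go to 2, an L position)
n=8: L (options 7(W), 4(W), 3(W), 1(W) are all W)
n=9: W (go to 8, an L position)
n=10: L (options 9(W), 6(W), 5(W), 3(W) are all W)
n=11: W (go to 10, an L position)
n=12: W (go to 8, an L position)
n=13: W (go to 8, an L position)
n=14: W (go to 10, an L position)
From 14, the L positions reachable in one move are: 10.

Remove 4, leaving 10.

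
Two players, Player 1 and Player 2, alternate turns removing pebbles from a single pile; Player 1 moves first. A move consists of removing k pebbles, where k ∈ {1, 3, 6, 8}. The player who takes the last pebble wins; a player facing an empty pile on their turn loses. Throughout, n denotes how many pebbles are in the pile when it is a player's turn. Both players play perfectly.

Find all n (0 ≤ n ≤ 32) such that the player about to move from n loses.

0, 2, 4, 9, 11, 13, 18, 20, 22, 27, 29, 31

Positions with no move are L. A position that does have a move is losing for the player to move precisely when every available move leads to a winning position for the opponent. Fill in the labels:
n=0: no move → L
n=1: can move to 0, which is L ⇒ W
n=2: the only move is to 1(W), a W ⇒ L
n=3: can move to 2, which is L ⇒ W
n=4: moves to 3(W), 1(W); every one is W ⇒ L
n=5: can move to 4, which is L ⇒ W
n=6: can move to 0, which is L ⇒ W
n=7: can move to 4, which is L ⇒ W
n=8: can move to 2, which is L ⇒ W
n=9: moves to 8(W), 6(W), 3(W), 1(W); every one is W ⇒ L
n=10: can move to 9, which is L ⇒ W
n=11: moves to 10(W), 8(W), 5(W), 3(W); every one is W ⇒ L
n=12: can move to 11, which is L ⇒ W
n=13: moves to 12(W), 10(W), 7(W), 5(W); every one is W ⇒ L
n=14: can move to 13, which is L ⇒ W
n=15: can move to 9, which is L ⇒ W
n=16: can move to 13, which is L ⇒ W
n=17: can move to 11, which is L ⇒ W
n=18: moves to 17(W), 15(W), 12(W), 10(W); every one is W ⇒ L
n=19: can move to 18, which is L ⇒ W
n=20: moves to 19(W), 17(W), 14(W), 12(W); every one is W ⇒ L
n=21: can move to 20, which is L ⇒ W
n=22: moves to 21(W), 19(W), 16(W), 14(W); every one is W ⇒ L
n=23: can move to 22, which is L ⇒ W
n=24: can move to 18, which is L ⇒ W
n=25: can move to 22, which is L ⇒ W
n=26: can move to 20, which is L ⇒ W
n=27: moves to 26(W), 24(W), 21(W), 19(W); every one is W ⇒ L
n=28: can move to 27, which is L ⇒ W
n=29: moves to 28(W), 26(W), 23(W), 21(W); every one is W ⇒ L
n=30: can move to 29, which is L ⇒ W
n=31: moves to 30(W), 28(W), 25(W), 23(W); every one is W ⇒ L
n=32: can move to 31, which is L ⇒ W
The losing starting values of n are exactly the entries labelled L in this table (12 of them).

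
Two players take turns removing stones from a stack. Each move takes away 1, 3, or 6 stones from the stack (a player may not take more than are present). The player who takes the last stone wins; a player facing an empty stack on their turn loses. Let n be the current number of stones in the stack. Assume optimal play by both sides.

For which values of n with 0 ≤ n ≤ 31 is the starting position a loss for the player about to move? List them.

0, 2, 4, 9, 11, 13, 18, 20, 22, 27, 29, 31

Work bottom-up. With no move the player to move loses. Otherwise the position is W if at least one move leads to an L position for the opponent, and L if every move leads to a W.
n=0: no move → L
n=1: reaches L-position 0 → W
n=2: only reaches 1(W), which is W → L
n=3: reaches L-position 2 → W
n=4: only reaches 3(W), 1(W), all W → L
n=5: reaches L-position 4 → W
n=6: reaches L-position 0 → W
n=7: reaches L-position 4 → W
n=8: reaches L-position 2 → W
n=9: only reaches 8(W), 6(W), 3(W), all W → L
n=10: reaches L-position 9 → W
n=11: only reaches 10(W), 8(W), 5(W), all W → L
n=12: reaches L-position 11 → W
n=13: only reaches 12(W), 10(W), 7(W), all W → L
n=14: reaches L-position 13 → W
n=15: reaches L-position 9 → W
n=16: reaches L-position 13 → W
n=17: reaches L-position 11 → W
n=18: only reaches 17(W), 15(W), 12(W), all W → L
n=19: reaches L-position 18 → W
n=20: only reaches 19(W), 17(W), 14(W), all W → L
n=21: reaches L-position 20 → W
n=22: only reaches 21(W), 19(W), 16(W), all W → L
n=23: reaches L-position 22 → W
n=24: reaches L-position 18 → W
n=25: reaches L-position 22 → W
n=26: reaches L-position 20 → W
n=27: only reaches 26(W), 24(W), 21(W), all W → L
n=28: reaches L-position 27 → W
n=29: only reaches 28(W), 26(W), 23(W), all W → L
n=30: reaches L-position 29 → W
n=31: only reaches 30(W), 28(W), 25(W), all W → L
Reading off the rows marked L gives the requested list; there are 12 such values of n.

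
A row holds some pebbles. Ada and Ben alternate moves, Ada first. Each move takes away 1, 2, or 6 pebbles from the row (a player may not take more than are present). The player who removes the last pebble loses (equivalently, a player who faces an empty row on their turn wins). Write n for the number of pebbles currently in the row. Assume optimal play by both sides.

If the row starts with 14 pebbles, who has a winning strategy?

Ada wins.

Build the W/L table. Terminal = W. A non-terminal position is W if it has a move to some L; otherwise it is L.
n=0: no move; the opponent has just taken the last pebble and therefore loses → W
n=1: only reaches 0(W), which is W → L
n=2: reaches L-position 1 → W
n=3: reaches L-position 1 → W
n=4: only reaches 3(W), 2(W), all W → L
n=5: reaches L-position 4 → W
n=6: reaches L-position 4 → W
n=7: reaches L-position 1 → W
n=8: only reaches 7(W), 6(W), 2(W), all W → L
n=9: reaches L-position 8 → W
n=10: reaches L-position 8 → W
n=11: only reaches 10(W), 9(W), 5(W), all W → L
n=12: reaches L-position 11 → W
n=13: reaches L-position 11 → W
n=14: reaches L-position 8 → W
From 14 Ada can remove 6, leaving 8, reaching an L position.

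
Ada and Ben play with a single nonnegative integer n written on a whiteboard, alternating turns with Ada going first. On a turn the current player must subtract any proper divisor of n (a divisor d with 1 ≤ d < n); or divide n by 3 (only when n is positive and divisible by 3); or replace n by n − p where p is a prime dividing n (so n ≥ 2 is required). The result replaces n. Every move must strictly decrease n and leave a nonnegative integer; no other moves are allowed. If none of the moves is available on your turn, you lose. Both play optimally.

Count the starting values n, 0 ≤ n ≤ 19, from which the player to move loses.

Positions with no move are L. A position that does have a move is losing for the player to move precisely when every available move leads to a winning position for the opponent. Fill in the labels:
n=0: no move → L
n=1: no move → L
n=2: can move to 0, which is L ⇒ W
n=3: can move to 0, which is L ⇒ W
n=4: moves to 2(W), 3(W); every one is W ⇒ L
n=5: can move to 0, which is L ⇒ W
n=6: can move to 4, which is L ⇒ W
n=7: can move to 0, which is L ⇒ W
n=8: can move to 4, which is L ⇒ W
n=9: moves to 3(W), 6(W), 8(W); every one is W ⇒ L
n=10: can move to 9, which is L ⇒ W
n=11: can move to 0, which is L ⇒ W
n=12: can move to 4, which is L ⇒ W
n=13: can move to 0, which is L ⇒ W
n=14: moves to 7(W), 12(W), 13(W); every one is W ⇒ L
n=15: can move to 14, which is L ⇒ W
n=16: can move to 14, which is L ⇒ W
n=17: can move to 0, which is L ⇒ W
n=18: can move to 9, which is L ⇒ W
n=19: can move to 0, which is L ⇒ W
L entries with 0 ≤ n ≤ 19: n = 0, 1, 4, 9, 14; that makes 5.

5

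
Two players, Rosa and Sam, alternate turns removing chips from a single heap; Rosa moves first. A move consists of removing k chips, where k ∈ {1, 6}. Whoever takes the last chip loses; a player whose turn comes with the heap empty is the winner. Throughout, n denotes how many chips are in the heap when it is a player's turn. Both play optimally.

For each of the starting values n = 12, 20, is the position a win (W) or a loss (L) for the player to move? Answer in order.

Classify positions by backward induction: terminal positions (no move available) are W. From any other position, the mover wins iff some move reaches an L.
n=0: no move; the opponent has just taken the last chip and therefore loses → W
n=1: L (sole option 0(W) is W)
n=2: W (go to 1, an L position)
n=3: L (sole option 2(W) is W)
n=4: W (go to 3, an L position)
n=5: L (sole option 4(W) is W)
n=6: W (go to 5, an L position)
n=7: W (go to 1, an L position)
n=8: L (options 7(W), 2(W) are all W)
n=9: W (go to 8, an L position)
n=10: L (options 9(W), 4(W) are all W)
n=11: W (go to 10, an L position)
n=12: L (options 11(W), 6(W) are all W)
n=13: W (go to 12, an L position)
n=14: W (go to 8, an L position)
n=15: L (options 14(W), 9(W) are all W)
n=16: W (go to 15, an L position)
n=17: L (options 16(W), 11(W) are all W)
n=18: W (go to 17, an L position)
n=19: L (options 18(W), 13(W) are all W)
n=20: W (go to 19, an L position)

12: L, 20: W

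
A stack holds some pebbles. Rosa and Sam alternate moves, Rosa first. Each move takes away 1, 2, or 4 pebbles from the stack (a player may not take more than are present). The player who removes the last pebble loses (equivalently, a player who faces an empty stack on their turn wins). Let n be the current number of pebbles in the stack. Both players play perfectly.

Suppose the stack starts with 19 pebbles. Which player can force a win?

Positions with no move are W. A position that does have a move is losing for the player to move precisely when every available move leads to a winning position for the opponent. Fill in the labels:
n=0: no move; the opponent has just taken the last pebble and therefore loses → W
n=1: L (sole option 0(W) is W)
n=2: W (go to 1, an L position)
n=3: W (go to 1, an L position)
n=4: L (options 3(W), 2(W), 0(W) are all W)
n=5: W (go to 4, an L position)
n=6: W (go to 4, an L position)
n=7: L (options 6(W), 5(W), 3(W) are all W)
n=8: W (go to 7, an L position)
n=9: W (go to 7, an L position)
n=10: L (options 9(W), 8(W), 6(W) are all W)
n=11: W (go to 10, an L position)
n=12: W (go to 10, an L position)
n=13: L (options 12(W), 11(W), 9(W) are all W)
n=14: W (go to 13, an L position)
n=15: W (go to 13, an L position)
n=16: L (options 15(W), 14(W), 12(W) are all W)
n=17: W (go to 16, an L position)
n=18: W (go to 16, an L position)
n=19: L (options 18(W), 17(W), 15(W) are all W)
The starting position 19 is L: whatever Rosa does, the opponent receives a W position.

Sam wins.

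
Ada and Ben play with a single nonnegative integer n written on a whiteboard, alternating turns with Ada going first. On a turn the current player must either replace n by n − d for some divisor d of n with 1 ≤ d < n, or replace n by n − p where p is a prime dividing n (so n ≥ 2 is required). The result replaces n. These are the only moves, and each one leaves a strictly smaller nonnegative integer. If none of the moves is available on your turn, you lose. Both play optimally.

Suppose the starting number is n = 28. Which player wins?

Ada wins.

Compute win/loss labels from the base case upward. A position with no move is L. Any other position is W if it can reach an L in one move, else L.
n=0: no move → L
n=1: no move → L
n=2: W (go to 0, an L position)
n=3: W (go to 0, an L position)
n=4: L (options 2(W), 3(W) are all W)
n=5: W (go to 0, an L position)
n=6: W (go to 4, an L position)
n=7: W (go to 0, an L position)
n=8: W (go to 4, an L position)
n=9: L (options 6(W), 8(W) are all W)
n=10: W (go to 9, an L position)
n=11: W (go to 0, an L position)
n=12: W (go to 9, an L position)
n=13: W (go to 0, an L position)
n=14: L (options 7(W), 12(W), 13(W) are all W)
n=15: W (go to 14, an L position)
n=16: W (go to 14, an L position)
n=17: W (go to 0, an L position)
n=18: W (go to 9, an L position)
n=19: W (go to 0, an L position)
n=20: L (options 10(W), 15(W), 16(W), 18(W), 19(W) are all W)
n=21: W (go to 14, an L position)
n=22: W (go to 20, an L position)
n=23: W (go to 0, an L position)
n=24: W (go to 20, an L position)
n=25: W (go to 20, an L position)
n=26: L (options 13(W), 24(W), 25(W) are all W)
n=27: W (go to 26, an L position)
n=28: W (go to 14, an L position)
From 28 Ada can move to 14, reaching an L position.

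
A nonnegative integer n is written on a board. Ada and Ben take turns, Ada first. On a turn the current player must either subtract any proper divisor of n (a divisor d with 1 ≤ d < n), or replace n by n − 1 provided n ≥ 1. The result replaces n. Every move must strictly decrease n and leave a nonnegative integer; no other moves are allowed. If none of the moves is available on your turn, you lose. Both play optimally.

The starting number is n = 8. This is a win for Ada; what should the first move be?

Move to 7.

Work bottom-up. With no move the player to move loses. Otherwise the position is W if at least one move leads to an L position for the opponent, and L if every move leads to a W.
n=0: no move → L
n=1: W (go to 0, an L position)
n=2: L (sole option 1(W) is W)
n=3: W (go to 2, an L position)
n=4: W (go to 2, an L position)
n=5: L (sole option 4(W) is W)
n=6: W (go to 5, an L position)
n=7: L (sole option 6(W) is W)
n=8: W (go to 7, an L position)
From 8, the L positions reachable in one move are: 7.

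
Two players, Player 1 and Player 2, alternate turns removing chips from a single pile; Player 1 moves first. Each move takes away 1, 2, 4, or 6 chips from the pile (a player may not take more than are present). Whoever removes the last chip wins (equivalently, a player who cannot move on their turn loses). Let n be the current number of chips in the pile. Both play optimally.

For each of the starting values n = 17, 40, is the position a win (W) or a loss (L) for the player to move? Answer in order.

17: W, 40: L

Work bottom-up. With no move the player to move loses. Otherwise the position is W if at least one move leads to an L position for the opponent, and L if every move leads to a W.
n=0: no move → L
n=1: reaches L-position 0 → W
n=2: reaches L-position 0 → W
n=3: only reaches 2(W), 1(W), all W → L
n=4: reaches L-position 3 → W
n=5: reaches L-position 3 → W
n=6: reaches L-position 0 → W
n=7: reaches L-position 3 → W
n=8: only reaches 7(W), 6(W), 4(W), 2(W), all W → L
n=9: reaches L-position 8 → W
n=10: reaches L-position 8 → W
n=11: only reaches 10(W), 9(W), 7(W), 5(W), all W → L
n=12: reaches L-position 11 → W
n=13: reaches L-position 11 → W
n=14: reaches L-position 8 → W
n=15: reaches L-position 11 → W
n=16: only reaches 15(W), 14(W), 12(W), 10(W), all W → L
n=17: reaches L-position 16 → W
n=18: reaches L-position 16 → W
n=19: only reaches 18(W), 17(W), 15(W), 13(W), all W → L
n=20: reaches L-position 19 → W
n=21: reaches L-position 19 → W
n=22: reaches L-position 16 → W
n=23: reaches L-position 19 → W
n=24: only reaches 23(W), 22(W), 20(W), 18(W), all W → L
n=25: reaches L-position 24 → W
n=26: reaches L-position 24 → W
n=27: only reaches 26(W), 25(W), 23(W), 21(W), all W → L
n=28: reaches L-position 27 → W
n=29: reaches L-position 27 → W
n=30: reaches L-position 24 → W
n=31: reaches L-position 27 → W
n=32: only reaches 31(W), 30(W), 28(W), 26(W), all W → L
n=33: reaches L-position 32 → W
n=34: reaches L-position 32 → W
n=35: only reaches 34(W), 33(W), 31(W), 29(W), all W → L
n=36: reaches L-position 35 → W
n=37: reaches L-position 35 → W
n=38: reaches L-position 32 → W
n=39: reaches L-position 35 → W
n=40: only reaches 39(W), 38(W), 36(W), 34(W), all W → L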